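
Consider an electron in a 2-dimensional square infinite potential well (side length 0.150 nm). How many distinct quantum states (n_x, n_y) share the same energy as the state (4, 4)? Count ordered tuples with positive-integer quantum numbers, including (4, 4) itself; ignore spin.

The level has n_x² + n_y² = 32. The ordered positive-integer solutions are (4, 4).
That gives 1 state.

degeneracy = 1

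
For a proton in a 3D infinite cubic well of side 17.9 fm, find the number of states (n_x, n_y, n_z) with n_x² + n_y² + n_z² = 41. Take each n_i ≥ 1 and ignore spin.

degeneracy = 9

The level has n_x² + n_y² + n_z² = 41. The ordered positive-integer solutions are (1, 2, 6), (1, 6, 2), (2, 1, 6), (2, 6, 1), (3, 4, 4), (4, 3, 4), (4, 4, 3), (6, 1, 2), (6, 2, 1).
That gives 9 states.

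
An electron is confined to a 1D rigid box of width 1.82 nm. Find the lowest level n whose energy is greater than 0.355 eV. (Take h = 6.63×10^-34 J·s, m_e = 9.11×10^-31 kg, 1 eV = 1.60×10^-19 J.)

n = 2

E_1 = h²/(8m_eL²) = 1.821×10^-20 J = 0.1138 eV.
Need n² > 0.355/0.1138 = 3.120, i.e. n > 1.766.
The smallest integer satisfying this is n = 2.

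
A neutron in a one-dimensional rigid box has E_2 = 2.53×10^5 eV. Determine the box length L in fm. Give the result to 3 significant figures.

From E_n = n²h²/(8m_nL²), L = n·h/√(8m_nE_n).
E_2 = 2.53×10^5 eV = 4.053×10^-14 J, so L = 2·6.626×10^-34/√(8·1.675×10^-27·4.053×10^-14) = 5.69×10^-14 m = 56.9 fm.

L = 56.9 fm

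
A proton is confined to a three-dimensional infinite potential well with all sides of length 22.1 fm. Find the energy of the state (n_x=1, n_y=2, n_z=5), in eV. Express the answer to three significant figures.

For a 3D rectangular well E = (h²/8m_p)·Σ n_i²/L_i² = (6.626×10^-34)²/(8·1.673×10^-27) · [1²/(22.1 fm)² + 2²/(22.1 fm)² + 5²/(22.1 fm)²].
Evaluating gives E = 2.015×10^-12 J = 1.26×10^7 eV.

E = 1.26×10^7 eV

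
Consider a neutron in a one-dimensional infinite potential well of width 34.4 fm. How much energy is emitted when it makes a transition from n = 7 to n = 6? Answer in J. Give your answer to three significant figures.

|ΔE| = 3.60×10^-13 J

E_1 = h²/(8m_nL²) = 2.769×10^-14 J.
|ΔE| = |7² − 6²|·E_1 = 13·2.769×10^-14 J = 3.60×10^-13 J.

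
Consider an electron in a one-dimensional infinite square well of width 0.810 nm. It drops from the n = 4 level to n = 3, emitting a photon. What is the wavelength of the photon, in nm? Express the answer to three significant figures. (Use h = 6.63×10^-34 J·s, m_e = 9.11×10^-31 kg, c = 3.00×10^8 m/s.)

λ = 309 nm

E_1 = h²/(8m_eL²) = 9.193×10^-20 J, so ΔE = (4² − 3²)E_1 = 6.435×10^-19 J.
λ = hc/ΔE = (6.63×10^-34·3.00×10^8)/6.435×10^-19 = 3.09×10^-7 m = 309 nm.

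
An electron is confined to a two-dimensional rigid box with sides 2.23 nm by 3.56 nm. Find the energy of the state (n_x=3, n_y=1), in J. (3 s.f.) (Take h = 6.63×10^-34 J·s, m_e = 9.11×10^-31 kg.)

For a 2D rectangular well E = (h²/8m_e)·Σ n_i²/L_i² = (6.63×10^-34)²/(8·9.11×10^-31) · [3²/(2.23 nm)² + 1²/(3.56 nm)²].
Evaluating gives E = 1.14×10^-19 J.

E = 1.14×10^-19 J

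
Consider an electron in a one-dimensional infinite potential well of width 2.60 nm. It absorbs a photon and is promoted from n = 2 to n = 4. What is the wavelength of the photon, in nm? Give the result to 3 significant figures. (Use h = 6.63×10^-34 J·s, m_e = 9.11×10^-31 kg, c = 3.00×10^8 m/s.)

E_1 = h²/(8m_eL²) = 8.922×10^-21 J, so ΔE = (4² − 2²)E_1 = 1.071×10^-19 J.
λ = hc/ΔE = (6.63×10^-34·3.00×10^8)/1.071×10^-19 = 1.86×10^-6 m = 1.86×10^3 nm.

λ = 1.86×10^3 nm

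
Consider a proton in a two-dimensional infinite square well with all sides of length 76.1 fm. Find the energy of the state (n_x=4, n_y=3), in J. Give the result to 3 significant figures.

E = 1.42×10^-13 J

For a 2D rectangular well E = (h²/8m_p)·Σ n_i²/L_i² = (6.626×10^-34)²/(8·1.673×10^-27) · [4²/(76.1 fm)² + 3²/(76.1 fm)²].
Evaluating gives E = 1.42×10^-13 J.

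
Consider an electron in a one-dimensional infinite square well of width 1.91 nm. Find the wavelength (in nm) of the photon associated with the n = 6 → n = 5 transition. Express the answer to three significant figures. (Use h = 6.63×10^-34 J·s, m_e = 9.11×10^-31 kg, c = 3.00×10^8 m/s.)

λ = 1.09×10^3 nm

E_1 = h²/(8m_eL²) = 1.653×10^-20 J, so ΔE = (6² − 5²)E_1 = 1.818×10^-19 J.
λ = hc/ΔE = (6.63×10^-34·3.00×10^8)/1.818×10^-19 = 1.09×10^-6 m = 1.09×10^3 nm.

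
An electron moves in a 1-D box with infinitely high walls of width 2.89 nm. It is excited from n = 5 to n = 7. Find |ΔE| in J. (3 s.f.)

E_1 = h²/(8m_eL²) = 7.214×10^-21 J.
|ΔE| = |5² − 7²|·E_1 = 24·7.214×10^-21 J = 1.73×10^-19 J.

|ΔE| = 1.73×10^-19 J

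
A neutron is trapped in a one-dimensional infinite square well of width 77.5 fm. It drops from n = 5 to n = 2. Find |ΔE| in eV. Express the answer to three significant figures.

E_1 = h²/(8m_nL²) = 5.455×10^-15 J.
|ΔE| = |5² − 2²|·E_1 = 21·5.455×10^-15 J = 1.146×10^-13 J = 7.15×10^5 eV.

|ΔE| = 7.15×10^5 eV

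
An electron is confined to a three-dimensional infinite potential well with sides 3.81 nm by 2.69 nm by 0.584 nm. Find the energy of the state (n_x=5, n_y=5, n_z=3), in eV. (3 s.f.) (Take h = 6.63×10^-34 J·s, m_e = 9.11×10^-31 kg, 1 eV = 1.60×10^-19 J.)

E = 11.9 eV

For a 3D rectangular well E = (h²/8m_e)·Σ n_i²/L_i² = (6.63×10^-34)²/(8·9.11×10^-31) · [5²/(3.81 nm)² + 5²/(2.69 nm)² + 3²/(0.584 nm)²].
Evaluating gives E = 1.904×10^-18 J = 11.9 eV.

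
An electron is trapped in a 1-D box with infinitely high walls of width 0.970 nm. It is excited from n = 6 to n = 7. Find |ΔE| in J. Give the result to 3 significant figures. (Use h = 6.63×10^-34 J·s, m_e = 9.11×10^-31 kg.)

E_1 = h²/(8m_eL²) = 6.410×10^-20 J.
|ΔE| = |6² − 7²|·E_1 = 13·6.410×10^-20 J = 8.33×10^-19 J.

|ΔE| = 8.33×10^-19 J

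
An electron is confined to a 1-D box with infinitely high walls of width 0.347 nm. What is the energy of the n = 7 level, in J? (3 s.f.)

For an infinite well E_n = n²h²/(8m_eL²), so E_1 = h²/(8m_eL²) = (6.626×10^-34)²/(8·9.109×10^-31·(3.47×10^-10 m)²) = 5.004×10^-19 J.
Then E_7 = 7²·E_1 = 49·5.004×10^-19 J = 2.45×10^-17 J.

E_7 = 2.45×10^-17 J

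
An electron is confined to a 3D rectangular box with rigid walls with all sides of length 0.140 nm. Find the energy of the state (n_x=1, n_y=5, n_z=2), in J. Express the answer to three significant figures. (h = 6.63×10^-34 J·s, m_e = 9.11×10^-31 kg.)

E = 9.23×10^-17 J

For a 3D rectangular well E = (h²/8m_e)·Σ n_i²/L_i² = (6.63×10^-34)²/(8·9.11×10^-31) · [1²/(0.140 nm)² + 5²/(0.140 nm)² + 2²/(0.140 nm)²].
Evaluating gives E = 9.23×10^-17 J.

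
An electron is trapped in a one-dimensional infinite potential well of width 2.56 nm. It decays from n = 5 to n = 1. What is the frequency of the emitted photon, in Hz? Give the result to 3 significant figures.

f = 3.33×10^14 Hz

E_1 = h²/(8m_eL²) = 9.193×10^-21 J and ΔE = (5² − 1²)E_1 = 2.206×10^-19 J.
f = ΔE/h = 2.206×10^-19/6.626×10^-34 = 3.33×10^14 Hz.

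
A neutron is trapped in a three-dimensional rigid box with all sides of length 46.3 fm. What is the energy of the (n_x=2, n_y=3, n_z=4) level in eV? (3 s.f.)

For a 3D rectangular well E = (h²/8m_n)·Σ n_i²/L_i² = (6.626×10^-34)²/(8·1.675×10^-27) · [2²/(46.3 fm)² + 3²/(46.3 fm)² + 4²/(46.3 fm)²].
Evaluating gives E = 4.432×10^-13 J = 2.77×10^6 eV.

E = 2.77×10^6 eV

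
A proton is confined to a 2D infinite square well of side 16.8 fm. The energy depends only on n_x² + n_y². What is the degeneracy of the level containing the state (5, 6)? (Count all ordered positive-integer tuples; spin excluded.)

degeneracy = 2

The level has n_x² + n_y² = 61. The ordered positive-integer solutions are (5, 6), (6, 5).
That gives 2 states.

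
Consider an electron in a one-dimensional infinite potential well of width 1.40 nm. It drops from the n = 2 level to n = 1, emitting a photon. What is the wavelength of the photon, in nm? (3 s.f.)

E_1 = h²/(8m_eL²) = 3.074×10^-20 J, so ΔE = (2² − 1²)E_1 = 9.222×10^-20 J.
λ = hc/ΔE = (6.626×10^-34·2.998×10^8)/9.222×10^-20 = 2.15×10^-6 m = 2.15×10^3 nm.

λ = 2.15×10^3 nm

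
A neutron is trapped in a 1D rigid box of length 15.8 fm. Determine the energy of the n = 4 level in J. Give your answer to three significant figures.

For an infinite well E_n = n²h²/(8m_nL²), so E_1 = h²/(8m_nL²) = (6.626×10^-34)²/(8·1.675×10^-27·(1.58×10^-14 m)²) = 1.312×10^-13 J.
Then E_4 = 4²·E_1 = 16·1.312×10^-13 J = 2.10×10^-12 J.

E_4 = 2.10×10^-12 J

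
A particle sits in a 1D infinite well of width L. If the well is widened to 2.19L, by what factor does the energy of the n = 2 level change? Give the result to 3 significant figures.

E_n ∝ 1/L², so the energy scales by 1/2.19² = 0.209.

0.209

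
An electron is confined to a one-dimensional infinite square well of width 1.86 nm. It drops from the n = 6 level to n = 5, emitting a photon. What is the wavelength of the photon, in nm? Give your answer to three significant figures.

λ = 1.04×10^3 nm

E_1 = h²/(8m_eL²) = 1.741×10^-20 J, so ΔE = (6² − 5²)E_1 = 1.915×10^-19 J.
λ = hc/ΔE = (6.626×10^-34·2.998×10^8)/1.915×10^-19 = 1.04×10^-6 m = 1.04×10^3 nm.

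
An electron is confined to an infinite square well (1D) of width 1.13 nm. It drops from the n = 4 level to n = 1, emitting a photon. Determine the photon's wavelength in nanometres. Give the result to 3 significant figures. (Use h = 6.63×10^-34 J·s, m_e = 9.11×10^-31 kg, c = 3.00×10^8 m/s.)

λ = 281 nm

E_1 = h²/(8m_eL²) = 4.723×10^-20 J, so ΔE = (4² − 1²)E_1 = 7.084×10^-19 J.
λ = hc/ΔE = (6.63×10^-34·3.00×10^8)/7.084×10^-19 = 2.81×10^-7 m = 281 nm.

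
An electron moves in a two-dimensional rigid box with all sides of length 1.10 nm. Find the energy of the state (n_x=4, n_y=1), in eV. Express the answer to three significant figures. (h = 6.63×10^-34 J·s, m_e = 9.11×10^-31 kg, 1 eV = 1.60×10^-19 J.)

E = 5.30 eV

For a 2D rectangular well E = (h²/8m_e)·Σ n_i²/L_i² = (6.63×10^-34)²/(8·9.11×10^-31) · [4²/(1.10 nm)² + 1²/(1.10 nm)²].
Evaluating gives E = 8.474×10^-19 J = 5.30 eV.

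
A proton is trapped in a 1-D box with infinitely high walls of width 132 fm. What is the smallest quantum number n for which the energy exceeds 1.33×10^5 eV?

E_1 = h²/(8m_pL²) = 1.883×10^-15 J = 1.175×10^4 eV.
Need n² > 1.33×10^5/1.175×10^4 = 11.32, i.e. n > 3.365.
The smallest integer satisfying this is n = 4.

n = 4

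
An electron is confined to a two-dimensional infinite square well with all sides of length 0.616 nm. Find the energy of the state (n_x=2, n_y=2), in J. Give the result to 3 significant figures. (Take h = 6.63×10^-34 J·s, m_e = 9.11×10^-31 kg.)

For a 2D rectangular well E = (h²/8m_e)·Σ n_i²/L_i² = (6.63×10^-34)²/(8·9.11×10^-31) · [2²/(0.616 nm)² + 2²/(0.616 nm)²].
Evaluating gives E = 1.27×10^-18 J.

E = 1.27×10^-18 J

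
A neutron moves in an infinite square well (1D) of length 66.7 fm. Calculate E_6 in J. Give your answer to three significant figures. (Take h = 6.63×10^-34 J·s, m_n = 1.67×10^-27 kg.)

For an infinite well E_n = n²h²/(8m_nL²), so E_1 = h²/(8m_nL²) = (6.63×10^-34)²/(8·1.67×10^-27·(6.67×10^-14 m)²) = 7.396×10^-15 J.
Then E_6 = 6²·E_1 = 36·7.396×10^-15 J = 2.66×10^-13 J.

E_6 = 2.66×10^-13 J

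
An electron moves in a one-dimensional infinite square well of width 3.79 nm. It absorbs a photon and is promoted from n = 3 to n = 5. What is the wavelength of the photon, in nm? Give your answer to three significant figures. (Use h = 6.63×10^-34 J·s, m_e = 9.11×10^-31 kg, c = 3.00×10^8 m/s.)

λ = 2.96×10^3 nm

E_1 = h²/(8m_eL²) = 4.199×10^-21 J, so ΔE = (5² − 3²)E_1 = 6.718×10^-20 J.
λ = hc/ΔE = (6.63×10^-34·3.00×10^8)/6.718×10^-20 = 2.96×10^-6 m = 2.96×10^3 nm.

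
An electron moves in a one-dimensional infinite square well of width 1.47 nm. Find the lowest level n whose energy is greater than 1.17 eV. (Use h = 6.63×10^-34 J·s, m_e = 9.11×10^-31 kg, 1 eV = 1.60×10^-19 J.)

n = 3

E_1 = h²/(8m_eL²) = 2.791×10^-20 J = 0.1744 eV.
Need n² > 1.17/0.1744 = 6.709, i.e. n > 2.590.
The smallest integer satisfying this is n = 3.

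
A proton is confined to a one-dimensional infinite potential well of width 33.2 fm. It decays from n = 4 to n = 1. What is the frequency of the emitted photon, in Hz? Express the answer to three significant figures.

E_1 = h²/(8m_pL²) = 2.976×10^-14 J and ΔE = (4² − 1²)E_1 = 4.464×10^-13 J.
f = ΔE/h = 4.464×10^-13/6.626×10^-34 = 6.74×10^20 Hz.

f = 6.74×10^20 Hz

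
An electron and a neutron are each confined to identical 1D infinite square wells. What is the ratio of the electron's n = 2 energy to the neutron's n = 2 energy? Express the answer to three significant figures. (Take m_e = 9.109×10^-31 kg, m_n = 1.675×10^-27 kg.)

1.84×10^3

E_n ∝ 1/m at fixed n and L, so the ratio is m_n/m_e = 1.675×10^-27/9.109×10^-31 = 1.84×10^3.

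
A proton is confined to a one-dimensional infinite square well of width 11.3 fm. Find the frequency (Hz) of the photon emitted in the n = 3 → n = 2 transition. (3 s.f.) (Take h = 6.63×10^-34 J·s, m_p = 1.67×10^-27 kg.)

E_1 = h²/(8m_pL²) = 2.577×10^-13 J and ΔE = (3² − 2²)E_1 = 1.289×10^-12 J.
f = ΔE/h = 1.289×10^-12/6.63×10^-34 = 1.94×10^21 Hz.

f = 1.94×10^21 Hz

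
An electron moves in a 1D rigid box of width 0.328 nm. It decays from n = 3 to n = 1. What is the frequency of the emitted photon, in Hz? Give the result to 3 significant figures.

f = 6.76×10^15 Hz

E_1 = h²/(8m_eL²) = 5.600×10^-19 J and ΔE = (3² − 1²)E_1 = 4.480×10^-18 J.
f = ΔE/h = 4.480×10^-18/6.626×10^-34 = 6.76×10^15 Hz.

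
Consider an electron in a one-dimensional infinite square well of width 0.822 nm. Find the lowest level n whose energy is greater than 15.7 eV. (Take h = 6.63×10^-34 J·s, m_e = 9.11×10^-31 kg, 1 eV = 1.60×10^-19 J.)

E_1 = h²/(8m_eL²) = 8.926×10^-20 J = 0.5579 eV.
Need n² > 15.7/0.5579 = 28.14, i.e. n > 5.305.
The smallest integer satisfying this is n = 6.

n = 6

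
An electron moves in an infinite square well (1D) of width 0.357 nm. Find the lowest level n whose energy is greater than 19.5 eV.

n = 3

E_1 = h²/(8m_eL²) = 4.727×10^-19 J = 2.951 eV.
Need n² > 19.5/2.951 = 6.608, i.e. n > 2.571.
The smallest integer satisfying this is n = 3.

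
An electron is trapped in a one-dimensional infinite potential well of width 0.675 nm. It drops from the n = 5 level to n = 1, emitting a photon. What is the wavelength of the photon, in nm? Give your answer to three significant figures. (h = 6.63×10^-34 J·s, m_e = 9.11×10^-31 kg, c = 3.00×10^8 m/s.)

λ = 62.6 nm

E_1 = h²/(8m_eL²) = 1.324×10^-19 J, so ΔE = (5² − 1²)E_1 = 3.178×10^-18 J.
λ = hc/ΔE = (6.63×10^-34·3.00×10^8)/3.178×10^-18 = 6.26×10^-8 m = 62.6 nm.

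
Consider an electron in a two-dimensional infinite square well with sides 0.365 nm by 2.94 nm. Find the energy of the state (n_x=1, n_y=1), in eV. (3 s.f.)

E = 2.87 eV

For a 2D rectangular well E = (h²/8m_e)·Σ n_i²/L_i² = (6.626×10^-34)²/(8·9.109×10^-31) · [1²/(0.365 nm)² + 1²/(2.94 nm)²].
Evaluating gives E = 4.592×10^-19 J = 2.87 eV.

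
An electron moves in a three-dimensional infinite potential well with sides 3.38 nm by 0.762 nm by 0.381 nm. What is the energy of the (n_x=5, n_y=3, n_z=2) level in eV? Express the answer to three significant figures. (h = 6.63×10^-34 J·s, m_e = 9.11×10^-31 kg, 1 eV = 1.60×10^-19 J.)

E = 17.1 eV

For a 3D rectangular well E = (h²/8m_e)·Σ n_i²/L_i² = (6.63×10^-34)²/(8·9.11×10^-31) · [5²/(3.38 nm)² + 3²/(0.762 nm)² + 2²/(0.381 nm)²].
Evaluating gives E = 2.729×10^-18 J = 17.1 eV.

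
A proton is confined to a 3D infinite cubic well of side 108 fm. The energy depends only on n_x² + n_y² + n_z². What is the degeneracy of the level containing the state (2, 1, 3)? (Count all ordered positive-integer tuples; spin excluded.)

degeneracy = 6

The level has n_x² + n_y² + n_z² = 14. The ordered positive-integer solutions are (1, 2, 3), (1, 3, 2), (2, 1, 3), (2, 3, 1), (3, 1, 2), (3, 2, 1).
That gives 6 states.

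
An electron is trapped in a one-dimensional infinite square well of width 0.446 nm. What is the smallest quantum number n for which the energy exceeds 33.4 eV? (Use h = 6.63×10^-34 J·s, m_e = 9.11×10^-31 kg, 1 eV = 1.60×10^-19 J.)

n = 5

E_1 = h²/(8m_eL²) = 3.032×10^-19 J = 1.895 eV.
Need n² > 33.4/1.895 = 17.63, i.e. n > 4.199.
The smallest integer satisfying this is n = 5.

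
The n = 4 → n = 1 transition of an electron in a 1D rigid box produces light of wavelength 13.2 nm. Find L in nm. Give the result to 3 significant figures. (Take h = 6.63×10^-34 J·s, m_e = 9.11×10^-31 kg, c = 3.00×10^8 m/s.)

L = 0.245 nm

The photon carries ΔE = hc/λ = 6.63×10^-34·3.00×10^8/1.32×10^-8 m = 1.507×10^-17 J.
Since ΔE = (4² − 1²)E_1, E_1 = 1.005×10^-18 J, and L = h/√(8m_eE_1) = 2.45×10^-10 m = 0.245 nm.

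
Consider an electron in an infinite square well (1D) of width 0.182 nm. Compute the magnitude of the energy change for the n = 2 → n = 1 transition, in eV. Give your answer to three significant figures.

|ΔE| = 34.1 eV

E_1 = h²/(8m_eL²) = 1.819×10^-18 J.
|ΔE| = |2² − 1²|·E_1 = 3·1.819×10^-18 J = 5.457×10^-18 J = 34.1 eV.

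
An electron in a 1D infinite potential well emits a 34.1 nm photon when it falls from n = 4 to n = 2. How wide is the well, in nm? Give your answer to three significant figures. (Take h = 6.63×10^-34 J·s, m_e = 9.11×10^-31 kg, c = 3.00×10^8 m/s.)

The photon carries ΔE = hc/λ = 6.63×10^-34·3.00×10^8/3.41×10^-8 m = 5.833×10^-18 J.
Since ΔE = (4² − 2²)E_1, E_1 = 4.861×10^-19 J, and L = h/√(8m_eE_1) = 3.52×10^-10 m = 0.352 nm.

L = 0.352 nm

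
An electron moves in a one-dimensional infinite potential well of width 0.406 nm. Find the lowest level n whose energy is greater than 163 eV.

n = 9

E_1 = h²/(8m_eL²) = 3.655×10^-19 J = 2.282 eV.
Need n² > 163/2.282 = 71.43, i.e. n > 8.452.
The smallest integer satisfying this is n = 9.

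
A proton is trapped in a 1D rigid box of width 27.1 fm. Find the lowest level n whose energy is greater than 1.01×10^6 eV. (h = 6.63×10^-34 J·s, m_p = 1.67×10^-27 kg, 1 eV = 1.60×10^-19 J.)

n = 2

E_1 = h²/(8m_pL²) = 4.480×10^-14 J = 2.800×10^5 eV.
Need n² > 1.01×10^6/2.800×10^5 = 3.607, i.e. n > 1.899.
The smallest integer satisfying this is n = 2.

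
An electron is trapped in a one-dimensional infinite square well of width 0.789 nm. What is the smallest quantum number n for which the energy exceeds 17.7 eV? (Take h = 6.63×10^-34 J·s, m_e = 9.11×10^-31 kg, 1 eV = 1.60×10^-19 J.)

n = 6

E_1 = h²/(8m_eL²) = 9.689×10^-20 J = 0.6056 eV.
Need n² > 17.7/0.6056 = 29.23, i.e. n > 5.406.
The smallest integer satisfying this is n = 6.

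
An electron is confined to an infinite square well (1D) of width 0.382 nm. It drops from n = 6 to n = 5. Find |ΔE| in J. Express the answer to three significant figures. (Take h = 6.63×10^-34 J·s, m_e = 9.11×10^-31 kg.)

|ΔE| = 4.55×10^-18 J

E_1 = h²/(8m_eL²) = 4.133×10^-19 J.
|ΔE| = |6² − 5²|·E_1 = 11·4.133×10^-19 J = 4.55×10^-18 J.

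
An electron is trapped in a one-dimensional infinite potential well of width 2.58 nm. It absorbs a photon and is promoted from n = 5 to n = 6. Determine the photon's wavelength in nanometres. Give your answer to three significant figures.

E_1 = h²/(8m_eL²) = 9.051×10^-21 J, so ΔE = (6² − 5²)E_1 = 9.956×10^-20 J.
λ = hc/ΔE = (6.626×10^-34·2.998×10^8)/9.956×10^-20 = 2.00×10^-6 m = 2.00×10^3 nm.

λ = 2.00×10^3 nm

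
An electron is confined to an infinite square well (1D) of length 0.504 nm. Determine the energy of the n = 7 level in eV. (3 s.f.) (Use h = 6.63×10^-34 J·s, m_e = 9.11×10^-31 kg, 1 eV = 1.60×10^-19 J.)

For an infinite well E_n = n²h²/(8m_eL²), so E_1 = h²/(8m_eL²) = (6.63×10^-34)²/(8·9.11×10^-31·(5.04×10^-10 m)²) = 2.374×10^-19 J.
Then E_7 = 7²·E_1 = 49·2.374×10^-19 J = 1.163×10^-17 J.
Converting, E_7 = 1.163×10^-17 J / (1.60×10^-19 J/eV) = 72.7 eV.

E_7 = 72.7 eV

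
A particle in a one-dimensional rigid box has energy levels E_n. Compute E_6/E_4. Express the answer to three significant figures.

E_n ∝ n², so E_6/E_4 = 6²/4² = 36/16 = 2.25.

2.25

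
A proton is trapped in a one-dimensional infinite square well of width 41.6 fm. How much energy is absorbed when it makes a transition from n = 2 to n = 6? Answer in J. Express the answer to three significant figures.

|ΔE| = 6.07×10^-13 J

E_1 = h²/(8m_pL²) = 1.896×10^-14 J.
|ΔE| = |2² − 6²|·E_1 = 32·1.896×10^-14 J = 6.07×10^-13 J.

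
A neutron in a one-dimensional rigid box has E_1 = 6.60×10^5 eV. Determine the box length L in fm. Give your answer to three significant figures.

L = 17.6 fm

From E_n = n²h²/(8m_nL²), L = n·h/√(8m_nE_n).
E_1 = 6.60×10^5 eV = 1.057×10^-13 J, so L = 1·6.626×10^-34/√(8·1.675×10^-27·1.057×10^-13) = 1.76×10^-14 m = 17.6 fm.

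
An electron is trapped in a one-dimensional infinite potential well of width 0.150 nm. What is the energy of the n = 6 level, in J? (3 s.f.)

E_6 = 9.64×10^-17 J

For an infinite well E_n = n²h²/(8m_eL²), so E_1 = h²/(8m_eL²) = (6.626×10^-34)²/(8·9.109×10^-31·(1.50×10^-10 m)²) = 2.678×10^-18 J.
Then E_6 = 6²·E_1 = 36·2.678×10^-18 J = 9.64×10^-17 J.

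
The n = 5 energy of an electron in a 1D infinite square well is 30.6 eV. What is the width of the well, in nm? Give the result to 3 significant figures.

L = 0.554 nm

From E_n = n²h²/(8m_eL²), L = n·h/√(8m_eE_n).
E_5 = 30.6 eV = 4.902×10^-18 J, so L = 5·6.626×10^-34/√(8·9.109×10^-31·4.902×10^-18) = 5.54×10^-10 m = 0.554 nm.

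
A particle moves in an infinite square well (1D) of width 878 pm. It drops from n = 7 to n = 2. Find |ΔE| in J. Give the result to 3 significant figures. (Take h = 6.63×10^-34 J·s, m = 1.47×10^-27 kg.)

E_1 = h²/(8mL²) = 4.849×10^-23 J.
|ΔE| = |7² − 2²|·E_1 = 45·4.849×10^-23 J = 2.18×10^-21 J.

|ΔE| = 2.18×10^-21 J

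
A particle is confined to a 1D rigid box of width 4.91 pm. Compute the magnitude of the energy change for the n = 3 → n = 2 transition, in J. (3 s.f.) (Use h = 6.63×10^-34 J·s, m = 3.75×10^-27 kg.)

|ΔE| = 3.04×10^-18 J

E_1 = h²/(8mL²) = 6.078×10^-19 J.
|ΔE| = |3² − 2²|·E_1 = 5·6.078×10^-19 J = 3.04×10^-18 J.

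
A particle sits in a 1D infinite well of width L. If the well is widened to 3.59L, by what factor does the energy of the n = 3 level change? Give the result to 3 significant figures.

E_n ∝ 1/L², so the energy scales by 1/3.59² = 0.0776.

0.0776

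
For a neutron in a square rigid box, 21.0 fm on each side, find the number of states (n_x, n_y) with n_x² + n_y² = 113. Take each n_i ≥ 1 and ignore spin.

degeneracy = 2

The level has n_x² + n_y² = 113. The ordered positive-integer solutions are (7, 8), (8, 7).
That gives 2 states.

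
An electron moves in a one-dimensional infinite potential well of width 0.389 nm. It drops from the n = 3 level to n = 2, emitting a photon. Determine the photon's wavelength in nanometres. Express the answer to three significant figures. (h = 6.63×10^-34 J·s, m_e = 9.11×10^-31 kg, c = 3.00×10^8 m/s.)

λ = 99.8 nm

E_1 = h²/(8m_eL²) = 3.986×10^-19 J, so ΔE = (3² − 2²)E_1 = 1.993×10^-18 J.
λ = hc/ΔE = (6.63×10^-34·3.00×10^8)/1.993×10^-18 = 9.98×10^-8 m = 99.8 nm.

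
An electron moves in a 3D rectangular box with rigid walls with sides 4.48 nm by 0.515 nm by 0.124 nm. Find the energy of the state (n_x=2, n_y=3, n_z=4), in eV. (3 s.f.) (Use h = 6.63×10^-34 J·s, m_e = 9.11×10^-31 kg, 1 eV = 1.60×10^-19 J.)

For a 3D rectangular well E = (h²/8m_e)·Σ n_i²/L_i² = (6.63×10^-34)²/(8·9.11×10^-31) · [2²/(4.48 nm)² + 3²/(0.515 nm)² + 4²/(0.124 nm)²].
Evaluating gives E = 6.482×10^-17 J = 405 eV.

E = 405 eV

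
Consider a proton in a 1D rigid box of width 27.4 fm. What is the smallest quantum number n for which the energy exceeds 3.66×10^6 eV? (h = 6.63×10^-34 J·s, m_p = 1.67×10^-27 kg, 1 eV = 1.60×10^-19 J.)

n = 4

E_1 = h²/(8m_pL²) = 4.382×10^-14 J = 2.739×10^5 eV.
Need n² > 3.66×10^6/2.739×10^5 = 13.36, i.e. n > 3.655.
The smallest integer satisfying this is n = 4.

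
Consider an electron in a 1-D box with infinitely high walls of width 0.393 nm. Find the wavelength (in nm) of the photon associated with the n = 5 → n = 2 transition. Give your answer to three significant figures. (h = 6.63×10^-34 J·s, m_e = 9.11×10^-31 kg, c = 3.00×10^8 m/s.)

E_1 = h²/(8m_eL²) = 3.905×10^-19 J, so ΔE = (5² − 2²)E_1 = 8.201×10^-18 J.
λ = hc/ΔE = (6.63×10^-34·3.00×10^8)/8.201×10^-18 = 2.43×10^-8 m = 24.3 nm.

λ = 24.3 nm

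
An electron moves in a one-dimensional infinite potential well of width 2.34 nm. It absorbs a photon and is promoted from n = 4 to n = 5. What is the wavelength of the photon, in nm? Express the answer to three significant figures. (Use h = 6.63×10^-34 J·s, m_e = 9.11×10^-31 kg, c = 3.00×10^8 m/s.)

λ = 2.01×10^3 nm

E_1 = h²/(8m_eL²) = 1.102×10^-20 J, so ΔE = (5² − 4²)E_1 = 9.918×10^-20 J.
λ = hc/ΔE = (6.63×10^-34·3.00×10^8)/9.918×10^-20 = 2.01×10^-6 m = 2.01×10^3 nm.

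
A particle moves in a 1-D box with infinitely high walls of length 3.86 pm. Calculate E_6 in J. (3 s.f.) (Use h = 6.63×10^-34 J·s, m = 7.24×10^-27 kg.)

For an infinite well E_n = n²h²/(8mL²), so E_1 = h²/(8mL²) = (6.63×10^-34)²/(8·7.24×10^-27·(3.86×10^-12 m)²) = 5.094×10^-19 J.
Then E_6 = 6²·E_1 = 36·5.094×10^-19 J = 1.83×10^-17 J.

E_6 = 1.83×10^-17 J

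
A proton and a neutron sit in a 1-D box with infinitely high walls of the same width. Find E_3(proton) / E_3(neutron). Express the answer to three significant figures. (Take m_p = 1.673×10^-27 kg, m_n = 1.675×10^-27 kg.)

1.00

E_n ∝ 1/m at fixed n and L, so the ratio is m_n/m_p = 1.675×10^-27/1.673×10^-27 = 1.00.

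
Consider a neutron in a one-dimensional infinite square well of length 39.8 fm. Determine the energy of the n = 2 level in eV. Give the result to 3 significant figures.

For an infinite well E_n = n²h²/(8m_nL²), so E_1 = h²/(8m_nL²) = (6.626×10^-34)²/(8·1.675×10^-27·(3.98×10^-14 m)²) = 2.068×10^-14 J.
Then E_2 = 2²·E_1 = 4·2.068×10^-14 J = 8.272×10^-14 J.
Converting, E_2 = 8.272×10^-14 J / (1.602×10^-19 J/eV) = 5.16×10^5 eV.

E_2 = 5.16×10^5 eV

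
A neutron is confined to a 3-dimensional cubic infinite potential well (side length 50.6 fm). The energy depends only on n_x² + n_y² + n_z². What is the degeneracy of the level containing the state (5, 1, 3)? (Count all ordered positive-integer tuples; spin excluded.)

degeneracy = 6

The level has n_x² + n_y² + n_z² = 35. The ordered positive-integer solutions are (1, 3, 5), (1, 5, 3), (3, 1, 5), (3, 5, 1), (5, 1, 3), (5, 3, 1).
That gives 6 states.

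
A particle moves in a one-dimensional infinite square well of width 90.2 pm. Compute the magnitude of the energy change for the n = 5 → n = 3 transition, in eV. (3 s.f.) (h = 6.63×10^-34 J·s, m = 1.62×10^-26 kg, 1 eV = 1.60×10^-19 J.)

E_1 = h²/(8mL²) = 4.169×10^-22 J.
|ΔE| = |5² − 3²|·E_1 = 16·4.169×10^-22 J = 6.670×10^-21 J = 0.0417 eV.

|ΔE| = 0.0417 eV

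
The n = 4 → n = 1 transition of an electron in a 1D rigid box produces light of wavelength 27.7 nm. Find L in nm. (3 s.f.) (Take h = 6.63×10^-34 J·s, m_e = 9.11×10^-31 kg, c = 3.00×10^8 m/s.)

L = 0.355 nm

The photon carries ΔE = hc/λ = 6.63×10^-34·3.00×10^8/2.77×10^-8 m = 7.181×10^-18 J.
Since ΔE = (4² − 1²)E_1, E_1 = 4.787×10^-19 J, and L = h/√(8m_eE_1) = 3.55×10^-10 m = 0.355 nm.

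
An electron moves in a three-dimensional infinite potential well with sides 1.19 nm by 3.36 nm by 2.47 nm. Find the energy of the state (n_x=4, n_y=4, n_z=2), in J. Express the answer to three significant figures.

E = 8.06×10^-19 J

For a 3D rectangular well E = (h²/8m_e)·Σ n_i²/L_i² = (6.626×10^-34)²/(8·9.109×10^-31) · [4²/(1.19 nm)² + 4²/(3.36 nm)² + 2²/(2.47 nm)²].
Evaluating gives E = 8.06×10^-19 J.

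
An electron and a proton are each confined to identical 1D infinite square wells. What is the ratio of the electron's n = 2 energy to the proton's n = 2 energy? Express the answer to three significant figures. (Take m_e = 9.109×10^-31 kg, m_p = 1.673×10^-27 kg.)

1.84×10^3

E_n ∝ 1/m at fixed n and L, so the ratio is m_p/m_e = 1.673×10^-27/9.109×10^-31 = 1.84×10^3.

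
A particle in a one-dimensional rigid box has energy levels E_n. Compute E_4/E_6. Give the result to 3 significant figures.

0.444

E_n ∝ n², so E_4/E_6 = 4²/6² = 16/36 = 0.444.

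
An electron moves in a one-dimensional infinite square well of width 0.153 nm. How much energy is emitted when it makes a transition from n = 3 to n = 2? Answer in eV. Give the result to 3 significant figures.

E_1 = h²/(8m_eL²) = 2.574×10^-18 J.
|ΔE| = |3² − 2²|·E_1 = 5·2.574×10^-18 J = 1.287×10^-17 J = 80.3 eV.

|ΔE| = 80.3 eV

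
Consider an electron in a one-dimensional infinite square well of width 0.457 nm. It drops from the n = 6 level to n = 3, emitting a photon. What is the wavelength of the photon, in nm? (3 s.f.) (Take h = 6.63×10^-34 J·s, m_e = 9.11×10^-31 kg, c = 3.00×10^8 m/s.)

E_1 = h²/(8m_eL²) = 2.888×10^-19 J, so ΔE = (6² − 3²)E_1 = 7.798×10^-18 J.
λ = hc/ΔE = (6.63×10^-34·3.00×10^8)/7.798×10^-18 = 2.55×10^-8 m = 25.5 nm.

λ = 25.5 nm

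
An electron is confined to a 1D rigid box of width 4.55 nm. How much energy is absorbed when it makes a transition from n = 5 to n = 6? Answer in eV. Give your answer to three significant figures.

|ΔE| = 0.200 eV

E_1 = h²/(8m_eL²) = 2.910×10^-21 J.
|ΔE| = |5² − 6²|·E_1 = 11·2.910×10^-21 J = 3.201×10^-20 J = 0.200 eV.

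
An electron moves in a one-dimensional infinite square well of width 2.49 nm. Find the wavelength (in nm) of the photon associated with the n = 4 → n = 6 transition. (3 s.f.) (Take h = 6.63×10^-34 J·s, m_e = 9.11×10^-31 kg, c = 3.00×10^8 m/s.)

E_1 = h²/(8m_eL²) = 9.728×10^-21 J, so ΔE = (6² − 4²)E_1 = 1.946×10^-19 J.
λ = hc/ΔE = (6.63×10^-34·3.00×10^8)/1.946×10^-19 = 1.02×10^-6 m = 1.02×10^3 nm.

λ = 1.02×10^3 nm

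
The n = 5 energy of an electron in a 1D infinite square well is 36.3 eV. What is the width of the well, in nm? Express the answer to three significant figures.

From E_n = n²h²/(8m_eL²), L = n·h/√(8m_eE_n).
E_5 = 36.3 eV = 5.815×10^-18 J, so L = 5·6.626×10^-34/√(8·9.109×10^-31·5.815×10^-18) = 5.09×10^-10 m = 0.509 nm.

L = 0.509 nm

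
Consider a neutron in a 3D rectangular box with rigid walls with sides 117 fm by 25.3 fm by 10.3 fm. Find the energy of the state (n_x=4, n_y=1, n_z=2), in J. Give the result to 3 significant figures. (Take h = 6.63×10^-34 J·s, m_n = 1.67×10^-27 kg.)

E = 1.33×10^-12 J

For a 3D rectangular well E = (h²/8m_n)·Σ n_i²/L_i² = (6.63×10^-34)²/(8·1.67×10^-27) · [4²/(117 fm)² + 1²/(25.3 fm)² + 2²/(10.3 fm)²].
Evaluating gives E = 1.33×10^-12 J.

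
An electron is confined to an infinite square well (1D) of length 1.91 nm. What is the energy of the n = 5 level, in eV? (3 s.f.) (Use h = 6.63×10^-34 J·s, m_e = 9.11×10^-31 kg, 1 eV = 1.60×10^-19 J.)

For an infinite well E_n = n²h²/(8m_eL²), so E_1 = h²/(8m_eL²) = (6.63×10^-34)²/(8·9.11×10^-31·(1.91×10^-9 m)²) = 1.653×10^-20 J.
Then E_5 = 5²·E_1 = 25·1.653×10^-20 J = 4.132×10^-19 J.
Converting, E_5 = 4.132×10^-19 J / (1.60×10^-19 J/eV) = 2.58 eV.

E_5 = 2.58 eV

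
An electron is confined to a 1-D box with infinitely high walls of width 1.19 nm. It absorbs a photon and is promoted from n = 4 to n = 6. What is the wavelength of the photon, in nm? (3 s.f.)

E_1 = h²/(8m_eL²) = 4.254×10^-20 J, so ΔE = (6² − 4²)E_1 = 8.508×10^-19 J.
λ = hc/ΔE = (6.626×10^-34·2.998×10^8)/8.508×10^-19 = 2.33×10^-7 m = 233 nm.

λ = 233 nm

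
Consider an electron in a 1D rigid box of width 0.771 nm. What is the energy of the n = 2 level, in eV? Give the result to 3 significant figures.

For an infinite well E_n = n²h²/(8m_eL²), so E_1 = h²/(8m_eL²) = (6.626×10^-34)²/(8·9.109×10^-31·(7.71×10^-10 m)²) = 1.014×10^-19 J.
Then E_2 = 2²·E_1 = 4·1.014×10^-19 J = 4.056×10^-19 J.
Converting, E_2 = 4.056×10^-19 J / (1.602×10^-19 J/eV) = 2.53 eV.

E_2 = 2.53 eV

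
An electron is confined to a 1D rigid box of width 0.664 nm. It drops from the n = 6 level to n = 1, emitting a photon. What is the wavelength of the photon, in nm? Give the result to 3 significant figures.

λ = 41.5 nm

E_1 = h²/(8m_eL²) = 1.366×10^-19 J, so ΔE = (6² − 1²)E_1 = 4.781×10^-18 J.
λ = hc/ΔE = (6.626×10^-34·2.998×10^8)/4.781×10^-18 = 4.15×10^-8 m = 41.5 nm.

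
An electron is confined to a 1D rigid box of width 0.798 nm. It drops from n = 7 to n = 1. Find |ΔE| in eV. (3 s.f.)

|ΔE| = 28.3 eV

E_1 = h²/(8m_eL²) = 9.461×10^-20 J.
|ΔE| = |7² − 1²|·E_1 = 48·9.461×10^-20 J = 4.541×10^-18 J = 28.3 eV.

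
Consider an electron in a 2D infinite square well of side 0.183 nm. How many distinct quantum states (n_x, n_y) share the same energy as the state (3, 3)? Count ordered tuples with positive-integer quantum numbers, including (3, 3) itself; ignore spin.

The level has n_x² + n_y² = 18. The ordered positive-integer solutions are (3, 3).
That gives 1 state.

degeneracy = 1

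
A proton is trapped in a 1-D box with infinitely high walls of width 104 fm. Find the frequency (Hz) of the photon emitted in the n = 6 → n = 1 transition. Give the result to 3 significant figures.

E_1 = h²/(8m_pL²) = 3.033×10^-15 J and ΔE = (6² − 1²)E_1 = 1.062×10^-13 J.
f = ΔE/h = 1.062×10^-13/6.626×10^-34 = 1.60×10^20 Hz.

f = 1.60×10^20 Hz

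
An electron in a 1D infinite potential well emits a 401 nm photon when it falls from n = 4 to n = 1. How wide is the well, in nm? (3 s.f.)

The photon carries ΔE = hc/λ = 6.626×10^-34·2.998×10^8/4.01×10^-7 m = 4.954×10^-19 J.
Since ΔE = (4² − 1²)E_1, E_1 = 3.303×10^-20 J, and L = h/√(8m_eE_1) = 1.35×10^-9 m = 1.35 nm.

L = 1.35 nm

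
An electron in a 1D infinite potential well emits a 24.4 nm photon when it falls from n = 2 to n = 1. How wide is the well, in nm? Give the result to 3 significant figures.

The photon carries ΔE = hc/λ = 6.626×10^-34·2.998×10^8/2.44×10^-8 m = 8.141×10^-18 J.
Since ΔE = (2² − 1²)E_1, E_1 = 2.714×10^-18 J, and L = h/√(8m_eE_1) = 1.49×10^-10 m = 0.149 nm.

L = 0.149 nm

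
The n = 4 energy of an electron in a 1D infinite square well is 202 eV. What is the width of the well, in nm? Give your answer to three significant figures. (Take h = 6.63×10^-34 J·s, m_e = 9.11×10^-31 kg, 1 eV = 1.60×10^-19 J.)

L = 0.173 nm

From E_n = n²h²/(8m_eL²), L = n·h/√(8m_eE_n).
E_4 = 202 eV = 3.232×10^-17 J, so L = 4·6.63×10^-34/√(8·9.11×10^-31·3.232×10^-17) = 1.73×10^-10 m = 0.173 nm.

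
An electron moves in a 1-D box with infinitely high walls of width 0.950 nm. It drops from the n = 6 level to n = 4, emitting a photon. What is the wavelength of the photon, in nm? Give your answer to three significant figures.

λ = 149 nm

E_1 = h²/(8m_eL²) = 6.676×10^-20 J, so ΔE = (6² − 4²)E_1 = 1.335×10^-18 J.
λ = hc/ΔE = (6.626×10^-34·2.998×10^8)/1.335×10^-18 = 1.49×10^-7 m = 149 nm.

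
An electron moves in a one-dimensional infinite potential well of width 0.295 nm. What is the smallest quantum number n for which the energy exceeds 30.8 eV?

n = 3

E_1 = h²/(8m_eL²) = 6.923×10^-19 J = 4.321 eV.
Need n² > 30.8/4.321 = 7.128, i.e. n > 2.670.
The smallest integer satisfying this is n = 3.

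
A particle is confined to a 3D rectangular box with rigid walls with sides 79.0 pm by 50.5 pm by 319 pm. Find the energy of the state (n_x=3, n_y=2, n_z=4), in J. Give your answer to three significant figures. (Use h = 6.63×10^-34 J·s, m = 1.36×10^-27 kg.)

E = 1.28×10^-19 J

For a 3D rectangular well E = (h²/8m)·Σ n_i²/L_i² = (6.63×10^-34)²/(8·1.36×10^-27) · [3²/(79.0 pm)² + 2²/(50.5 pm)² + 4²/(319 pm)²].
Evaluating gives E = 1.28×10^-19 J.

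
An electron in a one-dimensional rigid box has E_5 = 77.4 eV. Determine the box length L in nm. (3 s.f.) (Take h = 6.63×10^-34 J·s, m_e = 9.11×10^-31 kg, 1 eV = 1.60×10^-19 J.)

L = 0.349 nm

From E_n = n²h²/(8m_eL²), L = n·h/√(8m_eE_n).
E_5 = 77.4 eV = 1.238×10^-17 J, so L = 5·6.63×10^-34/√(8·9.11×10^-31·1.238×10^-17) = 3.49×10^-10 m = 0.349 nm.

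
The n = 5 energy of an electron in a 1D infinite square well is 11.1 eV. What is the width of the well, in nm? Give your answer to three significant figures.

L = 0.920 nm

From E_n = n²h²/(8m_eL²), L = n·h/√(8m_eE_n).
E_5 = 11.1 eV = 1.778×10^-18 J, so L = 5·6.626×10^-34/√(8·9.109×10^-31·1.778×10^-18) = 9.20×10^-10 m = 0.920 nm.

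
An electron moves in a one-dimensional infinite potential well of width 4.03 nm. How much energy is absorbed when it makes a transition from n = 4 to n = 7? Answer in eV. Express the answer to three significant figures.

|ΔE| = 0.764 eV

E_1 = h²/(8m_eL²) = 3.710×10^-21 J.
|ΔE| = |4² − 7²|·E_1 = 33·3.710×10^-21 J = 1.224×10^-19 J = 0.764 eV.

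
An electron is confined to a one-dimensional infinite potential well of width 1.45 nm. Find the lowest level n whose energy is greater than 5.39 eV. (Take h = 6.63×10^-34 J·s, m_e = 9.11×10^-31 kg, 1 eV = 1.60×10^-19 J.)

E_1 = h²/(8m_eL²) = 2.869×10^-20 J = 0.1793 eV.
Need n² > 5.39/0.1793 = 30.06, i.e. n > 5.483.
The smallest integer satisfying this is n = 6.

n = 6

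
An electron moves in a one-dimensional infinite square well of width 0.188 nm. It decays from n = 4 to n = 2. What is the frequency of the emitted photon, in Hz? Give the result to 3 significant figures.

f = 3.09×10^16 Hz

E_1 = h²/(8m_eL²) = 1.705×10^-18 J and ΔE = (4² − 2²)E_1 = 2.046×10^-17 J.
f = ΔE/h = 2.046×10^-17/6.626×10^-34 = 3.09×10^16 Hz.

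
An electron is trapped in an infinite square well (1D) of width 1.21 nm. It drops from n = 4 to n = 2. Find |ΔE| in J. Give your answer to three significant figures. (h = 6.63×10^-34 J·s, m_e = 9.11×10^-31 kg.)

E_1 = h²/(8m_eL²) = 4.120×10^-20 J.
|ΔE| = |4² − 2²|·E_1 = 12·4.120×10^-20 J = 4.94×10^-19 J.

|ΔE| = 4.94×10^-19 J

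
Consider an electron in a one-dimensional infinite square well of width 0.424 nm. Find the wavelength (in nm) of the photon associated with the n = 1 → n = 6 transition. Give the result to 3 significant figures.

E_1 = h²/(8m_eL²) = 3.351×10^-19 J, so ΔE = (6² − 1²)E_1 = 1.173×10^-17 J.
λ = hc/ΔE = (6.626×10^-34·2.998×10^8)/1.173×10^-17 = 1.69×10^-8 m = 16.9 nm.

λ = 16.9 nm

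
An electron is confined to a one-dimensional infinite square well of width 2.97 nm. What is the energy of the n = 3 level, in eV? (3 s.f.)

For an infinite well E_n = n²h²/(8m_eL²), so E_1 = h²/(8m_eL²) = (6.626×10^-34)²/(8·9.109×10^-31·(2.97×10^-9 m)²) = 6.830×10^-21 J.
Then E_3 = 3²·E_1 = 9·6.830×10^-21 J = 6.147×10^-20 J.
Converting, E_3 = 6.147×10^-20 J / (1.602×10^-19 J/eV) = 0.384 eV.

E_3 = 0.384 eV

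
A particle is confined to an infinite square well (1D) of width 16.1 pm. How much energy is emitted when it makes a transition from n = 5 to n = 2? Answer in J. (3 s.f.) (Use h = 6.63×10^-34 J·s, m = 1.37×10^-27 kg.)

|ΔE| = 3.25×10^-18 J

E_1 = h²/(8mL²) = 1.547×10^-19 J.
|ΔE| = |5² − 2²|·E_1 = 21·1.547×10^-19 J = 3.25×10^-18 J.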